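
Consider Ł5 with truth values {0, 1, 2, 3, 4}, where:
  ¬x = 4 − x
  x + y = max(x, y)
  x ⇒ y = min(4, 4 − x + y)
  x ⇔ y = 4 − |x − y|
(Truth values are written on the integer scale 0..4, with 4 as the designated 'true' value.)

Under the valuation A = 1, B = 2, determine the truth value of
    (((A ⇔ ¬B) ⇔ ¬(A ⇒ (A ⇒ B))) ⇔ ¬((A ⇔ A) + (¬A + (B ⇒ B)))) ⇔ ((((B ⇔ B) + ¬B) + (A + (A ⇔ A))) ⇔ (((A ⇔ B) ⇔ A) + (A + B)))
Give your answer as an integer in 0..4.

3

¬B = ¬2 = 2
A ⇔ ¬B = 1 ⇔ 2 = 3
A ⇒ B = 1 ⇒ 2 = 4
A ⇒ (A ⇒ B) = 1 ⇒ 4 = 4
¬(A ⇒ (A ⇒ B)) = ¬4 = 0
(A ⇔ ¬B) ⇔ ¬(A ⇒ (A ⇒ B)) = 3 ⇔ 0 = 1
A ⇔ A = 1 ⇔ 1 = 4
¬A = ¬1 = 3
B ⇒ B = 2 ⇒ 2 = 4
¬A + (B ⇒ B) = 3 + 4 = 4
(A ⇔ A) + (¬A + (B ⇒ B)) = 4 + 4 = 4
¬((A ⇔ A) + (¬A + (B ⇒ B))) = ¬4 = 0
((A ⇔ ¬B) ⇔ ¬(A ⇒ (A ⇒ B))) ⇔ ¬((A ⇔ A) + (¬A + (B ⇒ B))) = 1 ⇔ 0 = 3
B ⇔ B = 2 ⇔ 2 = 4
¬B = ¬2 = 2
(B ⇔ B) + ¬B = 4 + 2 = 4
A ⇔ A = 1 ⇔ 1 = 4
A + (A ⇔ A) = 1 + 4 = 4
((B ⇔ B) + ¬B) + (A + (A ⇔ A)) = 4 + 4 = 4
A ⇔ B = 1 ⇔ 2 = 3
(A ⇔ B) ⇔ A = 3 ⇔ 1 = 2
A + B = 1 + 2 = 2
((A ⇔ B) ⇔ A) + (A + B) = 2 + 2 = 2
(((B ⇔ B) + ¬B) + (A + (A ⇔ A))) ⇔ (((A ⇔ B) ⇔ A) + (A + B)) = 4 ⇔ 2 = 2
(((A ⇔ ¬B) ⇔ ¬(A ⇒ (A ⇒ B))) ⇔ ¬((A ⇔ A) + (¬A + (B ⇒ B)))) ⇔ ((((B ⇔ B) + ¬B) + (A + (A ⇔ A))) ⇔ (((A ⇔ B) ⇔ A) + (A + B))) = 3 ⇔ 2 = 3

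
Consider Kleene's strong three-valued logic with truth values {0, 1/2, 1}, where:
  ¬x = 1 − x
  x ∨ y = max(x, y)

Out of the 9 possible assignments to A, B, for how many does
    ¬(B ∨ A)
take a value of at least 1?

A = 0, B = 0 ↦ 1  ≥
A = 0, B = 1/2 ↦ 1/2  <
A = 0, B = 1 ↦ 0  <
A = 1/2, B = 0 ↦ 1/2  <
A = 1/2, B = 1/2 ↦ 1/2  <
A = 1/2, B = 1 ↦ 0  <
A = 1, B = 0 ↦ 0  <
A = 1, B = 1/2 ↦ 0  <
A = 1, B = 1 ↦ 0  <
So 1 of the 9 assignments meets the threshold.

1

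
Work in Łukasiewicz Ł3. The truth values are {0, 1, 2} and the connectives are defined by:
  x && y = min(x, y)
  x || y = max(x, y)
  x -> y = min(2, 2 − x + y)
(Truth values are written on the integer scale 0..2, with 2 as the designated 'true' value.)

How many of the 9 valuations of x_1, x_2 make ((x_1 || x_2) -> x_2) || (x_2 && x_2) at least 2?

6

x_1 = 0, x_2 = 0 ↦ 2  ≥
x_1 = 0, x_2 = 1 ↦ 2  ≥
x_1 = 0, x_2 = 2 ↦ 2  ≥
x_1 = 1, x_2 = 0 ↦ 1  <
x_1 = 1, x_2 = 1 ↦ 2  ≥
x_1 = 1, x_2 = 2 ↦ 2  ≥
x_1 = 2, x_2 = 0 ↦ 0  <
x_1 = 2, x_2 = 1 ↦ 1  <
x_1 = 2, x_2 = 2 ↦ 2  ≥
So 6 of the 9 assignments meet the threshold.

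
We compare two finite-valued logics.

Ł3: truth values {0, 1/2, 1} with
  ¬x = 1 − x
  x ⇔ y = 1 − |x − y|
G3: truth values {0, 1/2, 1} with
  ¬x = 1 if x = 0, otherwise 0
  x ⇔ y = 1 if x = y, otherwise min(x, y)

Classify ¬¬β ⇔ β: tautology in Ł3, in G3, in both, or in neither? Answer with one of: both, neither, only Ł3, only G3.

In Ł3: every assignment gives 1 — tautology.
In G3: at β = 1/2 the value is 1/2 — not a tautology.

only Ł3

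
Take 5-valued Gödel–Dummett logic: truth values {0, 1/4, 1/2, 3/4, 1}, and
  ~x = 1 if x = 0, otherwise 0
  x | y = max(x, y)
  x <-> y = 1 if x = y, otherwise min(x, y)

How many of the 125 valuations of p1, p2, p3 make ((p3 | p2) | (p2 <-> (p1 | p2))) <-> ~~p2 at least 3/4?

89

value 1: 80 assignments (counts)
value 3/4: 9 assignments (counts)
value 1/2: 9 assignments
value 1/4: 6 assignments
value 0: 21 assignments
So 89 of the 125 assignments meet the threshold.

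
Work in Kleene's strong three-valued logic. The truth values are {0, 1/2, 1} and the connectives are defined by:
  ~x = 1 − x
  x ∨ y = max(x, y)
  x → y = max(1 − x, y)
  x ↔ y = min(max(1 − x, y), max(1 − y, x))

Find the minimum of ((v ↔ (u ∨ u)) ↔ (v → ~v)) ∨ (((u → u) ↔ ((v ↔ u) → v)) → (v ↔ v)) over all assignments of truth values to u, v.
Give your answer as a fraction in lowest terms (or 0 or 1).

1/2

Take u = 0, v = 1/2:
u ∨ u = 0 ∨ 0 = 0
v ↔ (u ∨ u) = 1/2 ↔ 0 = 1/2
~v = ~1/2 = 1/2
v → ~v = 1/2 → 1/2 = 1/2
(v ↔ (u ∨ u)) ↔ (v → ~v) = 1/2 ↔ 1/2 = 1/2
u → u = 0 → 0 = 1
v ↔ u = 1/2 ↔ 0 = 1/2
(v ↔ u) → v = 1/2 → 1/2 = 1/2
(u → u) ↔ ((v ↔ u) → v) = 1 ↔ 1/2 = 1/2
v ↔ v = 1/2 ↔ 1/2 = 1/2
((u → u) ↔ ((v ↔ u) → v)) → (v ↔ v) = 1/2 → 1/2 = 1/2
((v ↔ (u ∨ u)) ↔ (v → ~v)) ∨ (((u → u) ↔ ((v ↔ u) → v)) → (v ↔ v)) = 1/2 ∨ 1/2 = 1/2
No assignment yields a value below 1/2, so this is the minimum.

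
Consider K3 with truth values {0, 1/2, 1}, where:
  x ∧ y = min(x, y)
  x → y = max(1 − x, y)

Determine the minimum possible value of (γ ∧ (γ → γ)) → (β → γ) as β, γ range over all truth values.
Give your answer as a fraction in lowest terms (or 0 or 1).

1/2

Take β = 1/2, γ = 1/2:
γ → γ = 1/2 → 1/2 = 1/2
γ ∧ (γ → γ) = 1/2 ∧ 1/2 = 1/2
β → γ = 1/2 → 1/2 = 1/2
(γ ∧ (γ → γ)) → (β → γ) = 1/2 → 1/2 = 1/2
No assignment yields a value below 1/2, so this is the minimum.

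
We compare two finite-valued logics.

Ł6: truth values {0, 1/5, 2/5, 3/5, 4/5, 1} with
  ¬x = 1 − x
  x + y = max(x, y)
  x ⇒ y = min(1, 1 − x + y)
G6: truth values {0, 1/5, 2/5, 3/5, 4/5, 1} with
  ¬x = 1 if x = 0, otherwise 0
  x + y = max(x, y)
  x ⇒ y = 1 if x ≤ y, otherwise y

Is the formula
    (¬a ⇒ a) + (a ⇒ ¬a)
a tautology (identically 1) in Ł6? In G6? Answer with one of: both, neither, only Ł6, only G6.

In Ł6: every assignment gives 1 — tautology.
In G6: every assignment gives 1 — tautology.

both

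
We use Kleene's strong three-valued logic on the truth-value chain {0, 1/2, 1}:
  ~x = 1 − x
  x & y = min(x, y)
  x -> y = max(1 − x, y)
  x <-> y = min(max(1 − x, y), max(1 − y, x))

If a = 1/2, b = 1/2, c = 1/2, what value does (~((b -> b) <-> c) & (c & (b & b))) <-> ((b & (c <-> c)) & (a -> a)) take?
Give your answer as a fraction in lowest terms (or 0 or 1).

b -> b = 1/2 -> 1/2 = 1/2
(b -> b) <-> c = 1/2 <-> 1/2 = 1/2
~((b -> b) <-> c) = ~1/2 = 1/2
b & b = 1/2 & 1/2 = 1/2
c & (b & b) = 1/2 & 1/2 = 1/2
~((b -> b) <-> c) & (c & (b & b)) = 1/2 & 1/2 = 1/2
c <-> c = 1/2 <-> 1/2 = 1/2
b & (c <-> c) = 1/2 & 1/2 = 1/2
a -> a = 1/2 -> 1/2 = 1/2
(b & (c <-> c)) & (a -> a) = 1/2 & 1/2 = 1/2
(~((b -> b) <-> c) & (c & (b & b))) <-> ((b & (c <-> c)) & (a -> a)) = 1/2 <-> 1/2 = 1/2

1/2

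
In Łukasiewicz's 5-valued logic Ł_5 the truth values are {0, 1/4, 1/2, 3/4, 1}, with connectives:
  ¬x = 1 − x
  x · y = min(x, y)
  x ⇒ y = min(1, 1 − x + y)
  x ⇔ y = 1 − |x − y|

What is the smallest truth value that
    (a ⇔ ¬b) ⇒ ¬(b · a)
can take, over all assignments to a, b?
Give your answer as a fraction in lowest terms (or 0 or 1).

Take a = 1/2, b = 1/2:
¬b = ¬1/2 = 1/2
a ⇔ ¬b = 1/2 ⇔ 1/2 = 1
b · a = 1/2 · 1/2 = 1/2
¬(b · a) = ¬1/2 = 1/2
(a ⇔ ¬b) ⇒ ¬(b · a) = 1 ⇒ 1/2 = 1/2
No assignment yields a value below 1/2, so this is the minimum.

1/2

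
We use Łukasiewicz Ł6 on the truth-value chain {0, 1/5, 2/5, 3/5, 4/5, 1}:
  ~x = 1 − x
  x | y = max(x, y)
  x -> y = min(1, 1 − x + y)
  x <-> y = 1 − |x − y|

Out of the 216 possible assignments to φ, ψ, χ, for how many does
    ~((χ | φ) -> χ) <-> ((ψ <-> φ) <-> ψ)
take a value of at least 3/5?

122

value 1: 36 assignments (counts)
value 4/5: 36 assignments (counts)
value 3/5: 50 assignments (counts)
value 2/5: 40 assignments
value 1/5: 40 assignments
value 0: 14 assignments
So 122 of the 216 assignments meet the threshold.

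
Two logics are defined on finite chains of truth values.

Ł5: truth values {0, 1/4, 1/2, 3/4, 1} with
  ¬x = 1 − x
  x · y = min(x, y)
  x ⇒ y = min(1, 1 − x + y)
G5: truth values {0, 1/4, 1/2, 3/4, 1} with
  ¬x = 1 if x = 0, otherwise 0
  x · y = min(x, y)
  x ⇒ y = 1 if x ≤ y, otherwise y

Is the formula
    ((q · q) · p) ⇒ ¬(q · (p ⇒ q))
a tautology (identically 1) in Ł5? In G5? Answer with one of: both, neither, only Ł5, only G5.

neither

In Ł5: at p = 1/4, q = 1 the value is 3/4 — not a tautology.
In G5: at p = 1/4, q = 1/4 the value is 0 — not a tautology.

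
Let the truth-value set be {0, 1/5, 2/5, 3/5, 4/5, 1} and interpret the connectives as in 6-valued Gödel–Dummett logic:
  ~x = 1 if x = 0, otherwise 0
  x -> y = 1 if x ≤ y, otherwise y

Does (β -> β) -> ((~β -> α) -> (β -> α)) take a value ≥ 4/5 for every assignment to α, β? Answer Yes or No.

Counterexample: take α = 0, β = 1/5.
β -> β = 1/5 -> 1/5 = 1
~β = ~1/5 = 0
~β -> α = 0 -> 0 = 1
β -> α = 1/5 -> 0 = 0
(~β -> α) -> (β -> α) = 1 -> 0 = 0
(β -> β) -> ((~β -> α) -> (β -> α)) = 1 -> 0 = 0
This gives 0, which is below 4/5.

No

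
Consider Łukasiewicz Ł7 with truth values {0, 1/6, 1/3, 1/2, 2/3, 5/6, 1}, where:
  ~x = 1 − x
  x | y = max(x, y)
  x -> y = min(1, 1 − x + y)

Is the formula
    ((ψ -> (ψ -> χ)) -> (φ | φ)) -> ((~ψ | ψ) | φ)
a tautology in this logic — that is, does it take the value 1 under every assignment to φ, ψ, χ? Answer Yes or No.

No

Counterexample: take φ = 1/3, ψ = 5/6, χ = 0.
ψ -> χ = 5/6 -> 0 = 1/6
ψ -> (ψ -> χ) = 5/6 -> 1/6 = 1/3
φ | φ = 1/3 | 1/3 = 1/3
(ψ -> (ψ -> χ)) -> (φ | φ) = 1/3 -> 1/3 = 1
~ψ = ~5/6 = 1/6
~ψ | ψ = 1/6 | 5/6 = 5/6
(~ψ | ψ) | φ = 5/6 | 1/3 = 5/6
((ψ -> (ψ -> χ)) -> (φ | φ)) -> ((~ψ | ψ) | φ) = 1 -> 5/6 = 5/6
This gives 5/6 ≠ 1.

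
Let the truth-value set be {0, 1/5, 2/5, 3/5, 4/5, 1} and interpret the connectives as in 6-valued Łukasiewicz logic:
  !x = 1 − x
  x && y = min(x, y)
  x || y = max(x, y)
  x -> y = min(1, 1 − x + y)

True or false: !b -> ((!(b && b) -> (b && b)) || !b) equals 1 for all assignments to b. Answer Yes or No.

b = 0 ↦ 1
b = 1/5 ↦ 1
b = 2/5 ↦ 1
b = 3/5 ↦ 1
b = 4/5 ↦ 1
b = 1 ↦ 1
Every assignment gives a value ≥ 1.

Yes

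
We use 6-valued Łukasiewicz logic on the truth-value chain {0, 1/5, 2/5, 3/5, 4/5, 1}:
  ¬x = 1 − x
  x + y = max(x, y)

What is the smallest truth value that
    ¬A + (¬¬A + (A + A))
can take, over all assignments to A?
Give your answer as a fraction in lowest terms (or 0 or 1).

Take A = 2/5:
¬A = ¬2/5 = 3/5
¬A = ¬2/5 = 3/5
¬¬A = ¬3/5 = 2/5
A + A = 2/5 + 2/5 = 2/5
¬¬A + (A + A) = 2/5 + 2/5 = 2/5
¬A + (¬¬A + (A + A)) = 3/5 + 2/5 = 3/5
No assignment yields a value below 3/5, so this is the minimum.

3/5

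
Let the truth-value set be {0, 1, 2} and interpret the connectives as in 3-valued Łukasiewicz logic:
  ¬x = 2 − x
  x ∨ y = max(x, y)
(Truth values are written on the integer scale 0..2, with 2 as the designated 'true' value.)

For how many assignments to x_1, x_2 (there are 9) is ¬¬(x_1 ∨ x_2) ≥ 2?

x_1 = 0, x_2 = 0 ↦ 0  <
x_1 = 0, x_2 = 1 ↦ 1  <
x_1 = 0, x_2 = 2 ↦ 2  ≥
x_1 = 1, x_2 = 0 ↦ 1  <
x_1 = 1, x_2 = 1 ↦ 1  <
x_1 = 1, x_2 = 2 ↦ 2  ≥
x_1 = 2, x_2 = 0 ↦ 2  ≥
x_1 = 2, x_2 = 1 ↦ 2  ≥
x_1 = 2, x_2 = 2 ↦ 2  ≥
So 5 of the 9 assignments meet the threshold.

5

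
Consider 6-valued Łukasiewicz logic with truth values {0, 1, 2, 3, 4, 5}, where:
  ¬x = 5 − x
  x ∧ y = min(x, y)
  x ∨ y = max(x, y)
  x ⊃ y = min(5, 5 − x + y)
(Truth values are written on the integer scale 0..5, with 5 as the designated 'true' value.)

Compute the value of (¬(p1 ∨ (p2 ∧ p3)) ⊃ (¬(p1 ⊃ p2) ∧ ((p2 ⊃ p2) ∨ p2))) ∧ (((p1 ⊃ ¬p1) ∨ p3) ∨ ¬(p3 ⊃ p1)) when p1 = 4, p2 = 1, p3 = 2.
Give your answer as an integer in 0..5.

2

p2 ∧ p3 = 1 ∧ 2 = 1
p1 ∨ (p2 ∧ p3) = 4 ∨ 1 = 4
¬(p1 ∨ (p2 ∧ p3)) = ¬4 = 1
p1 ⊃ p2 = 4 ⊃ 1 = 2
¬(p1 ⊃ p2) = ¬2 = 3
p2 ⊃ p2 = 1 ⊃ 1 = 5
(p2 ⊃ p2) ∨ p2 = 5 ∨ 1 = 5
¬(p1 ⊃ p2) ∧ ((p2 ⊃ p2) ∨ p2) = 3 ∧ 5 = 3
¬(p1 ∨ (p2 ∧ p3)) ⊃ (¬(p1 ⊃ p2) ∧ ((p2 ⊃ p2) ∨ p2)) = 1 ⊃ 3 = 5
¬p1 = ¬4 = 1
p1 ⊃ ¬p1 = 4 ⊃ 1 = 2
(p1 ⊃ ¬p1) ∨ p3 = 2 ∨ 2 = 2
p3 ⊃ p1 = 2 ⊃ 4 = 5
¬(p3 ⊃ p1) = ¬5 = 0
((p1 ⊃ ¬p1) ∨ p3) ∨ ¬(p3 ⊃ p1) = 2 ∨ 0 = 2
(¬(p1 ∨ (p2 ∧ p3)) ⊃ (¬(p1 ⊃ p2) ∧ ((p2 ⊃ p2) ∨ p2))) ∧ (((p1 ⊃ ¬p1) ∨ p3) ∨ ¬(p3 ⊃ p1)) = 5 ∧ 2 = 2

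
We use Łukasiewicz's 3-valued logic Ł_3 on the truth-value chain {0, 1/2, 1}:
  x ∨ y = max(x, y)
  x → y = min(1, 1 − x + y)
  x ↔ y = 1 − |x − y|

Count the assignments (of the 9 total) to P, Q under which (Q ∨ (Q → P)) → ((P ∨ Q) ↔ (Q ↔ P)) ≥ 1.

P = 0, Q = 0 ↦ 0  <
P = 0, Q = 1/2 ↦ 1  ≥
P = 0, Q = 1 ↦ 0  <
P = 1/2, Q = 0 ↦ 1  ≥
P = 1/2, Q = 1/2 ↦ 1/2  <
P = 1/2, Q = 1 ↦ 1/2  <
P = 1, Q = 0 ↦ 0  <
P = 1, Q = 1/2 ↦ 1/2  <
P = 1, Q = 1 ↦ 1  ≥
So 3 of the 9 assignments meet the threshold.

3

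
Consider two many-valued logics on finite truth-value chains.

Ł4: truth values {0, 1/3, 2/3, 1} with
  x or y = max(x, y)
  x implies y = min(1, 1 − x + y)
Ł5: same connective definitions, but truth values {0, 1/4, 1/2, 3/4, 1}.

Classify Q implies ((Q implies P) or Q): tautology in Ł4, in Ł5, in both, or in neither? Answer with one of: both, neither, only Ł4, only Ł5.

both

In Ł4: every assignment gives 1 — tautology.
In Ł5: every assignment gives 1 — tautology.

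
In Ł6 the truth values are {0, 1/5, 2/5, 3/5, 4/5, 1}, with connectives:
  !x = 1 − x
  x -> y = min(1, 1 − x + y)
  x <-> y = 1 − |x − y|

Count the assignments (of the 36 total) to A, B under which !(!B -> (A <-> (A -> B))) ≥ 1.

value 1: 2 assignments (counts)
value 4/5: 1 assignment
value 3/5: 5 assignments
value 2/5: 2 assignments
value 1/5: 8 assignments
value 0: 18 assignments
So 2 of the 36 assignments meet the threshold.

2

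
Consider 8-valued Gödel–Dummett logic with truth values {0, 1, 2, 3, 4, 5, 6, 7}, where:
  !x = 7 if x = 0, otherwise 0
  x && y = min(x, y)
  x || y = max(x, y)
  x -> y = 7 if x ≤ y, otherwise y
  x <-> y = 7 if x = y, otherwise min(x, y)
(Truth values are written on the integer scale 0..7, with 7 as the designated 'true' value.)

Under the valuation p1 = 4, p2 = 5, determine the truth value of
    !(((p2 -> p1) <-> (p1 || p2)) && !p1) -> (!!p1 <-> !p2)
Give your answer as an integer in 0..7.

0

p2 -> p1 = 5 -> 4 = 4
p1 || p2 = 4 || 5 = 5
(p2 -> p1) <-> (p1 || p2) = 4 <-> 5 = 4
!p1 = !4 = 0
((p2 -> p1) <-> (p1 || p2)) && !p1 = 4 && 0 = 0
!(((p2 -> p1) <-> (p1 || p2)) && !p1) = !0 = 7
!p1 = !4 = 0
!!p1 = !0 = 7
!p2 = !5 = 0
!!p1 <-> !p2 = 7 <-> 0 = 0
!(((p2 -> p1) <-> (p1 || p2)) && !p1) -> (!!p1 <-> !p2) = 7 -> 0 = 0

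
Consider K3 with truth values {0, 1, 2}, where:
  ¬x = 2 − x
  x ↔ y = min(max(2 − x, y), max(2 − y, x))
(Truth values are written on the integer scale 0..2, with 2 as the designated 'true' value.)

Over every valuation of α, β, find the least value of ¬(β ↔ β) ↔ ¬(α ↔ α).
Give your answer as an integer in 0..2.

1

Take α = 0, β = 1:
β ↔ β = 1 ↔ 1 = 1
¬(β ↔ β) = ¬1 = 1
α ↔ α = 0 ↔ 0 = 2
¬(α ↔ α) = ¬2 = 0
¬(β ↔ β) ↔ ¬(α ↔ α) = 1 ↔ 0 = 1
No assignment yields a value below 1, so this is the minimum.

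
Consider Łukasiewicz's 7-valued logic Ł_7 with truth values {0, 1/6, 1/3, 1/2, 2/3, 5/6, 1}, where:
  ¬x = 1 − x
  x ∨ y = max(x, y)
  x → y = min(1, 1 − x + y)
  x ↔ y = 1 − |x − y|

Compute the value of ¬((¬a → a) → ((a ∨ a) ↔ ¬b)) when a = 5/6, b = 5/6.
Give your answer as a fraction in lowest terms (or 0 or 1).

2/3

¬a = ¬5/6 = 1/6
¬a → a = 1/6 → 5/6 = 1
a ∨ a = 5/6 ∨ 5/6 = 5/6
¬b = ¬5/6 = 1/6
(a ∨ a) ↔ ¬b = 5/6 ↔ 1/6 = 1/3
(¬a → a) → ((a ∨ a) ↔ ¬b) = 1 → 1/3 = 1/3
¬((¬a → a) → ((a ∨ a) ↔ ¬b)) = ¬1/3 = 2/3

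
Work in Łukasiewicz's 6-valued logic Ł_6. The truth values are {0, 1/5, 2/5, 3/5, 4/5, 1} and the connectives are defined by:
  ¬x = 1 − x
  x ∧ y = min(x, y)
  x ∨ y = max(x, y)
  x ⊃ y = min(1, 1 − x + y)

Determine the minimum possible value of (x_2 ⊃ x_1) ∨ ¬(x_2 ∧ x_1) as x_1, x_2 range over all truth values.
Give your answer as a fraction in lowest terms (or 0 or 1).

Take x_1 = 2/5, x_2 = 4/5:
x_2 ⊃ x_1 = 4/5 ⊃ 2/5 = 3/5
x_2 ∧ x_1 = 4/5 ∧ 2/5 = 2/5
¬(x_2 ∧ x_1) = ¬2/5 = 3/5
(x_2 ⊃ x_1) ∨ ¬(x_2 ∧ x_1) = 3/5 ∨ 3/5 = 3/5
No assignment yields a value below 3/5, so this is the minimum.

3/5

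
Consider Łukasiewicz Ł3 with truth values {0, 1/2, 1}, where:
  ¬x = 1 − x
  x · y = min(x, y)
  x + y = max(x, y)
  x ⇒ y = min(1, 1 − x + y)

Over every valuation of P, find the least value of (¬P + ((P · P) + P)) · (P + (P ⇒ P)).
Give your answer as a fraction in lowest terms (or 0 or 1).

Take P = 1/2:
¬P = ¬1/2 = 1/2
P · P = 1/2 · 1/2 = 1/2
(P · P) + P = 1/2 + 1/2 = 1/2
¬P + ((P · P) + P) = 1/2 + 1/2 = 1/2
P ⇒ P = 1/2 ⇒ 1/2 = 1
P + (P ⇒ P) = 1/2 + 1 = 1
(¬P + ((P · P) + P)) · (P + (P ⇒ P)) = 1/2 · 1 = 1/2
No assignment yields a value below 1/2, so this is the minimum.

1/2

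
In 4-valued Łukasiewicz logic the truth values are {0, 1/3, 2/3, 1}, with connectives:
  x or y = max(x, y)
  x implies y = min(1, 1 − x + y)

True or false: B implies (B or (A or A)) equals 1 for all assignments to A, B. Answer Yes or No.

A = 0, B = 0 ↦ 1
A = 0, B = 1/3 ↦ 1
A = 0, B = 2/3 ↦ 1
A = 0, B = 1 ↦ 1
A = 1/3, B = 0 ↦ 1
A = 1/3, B = 1/3 ↦ 1
A = 1/3, B = 2/3 ↦ 1
A = 1/3, B = 1 ↦ 1
A = 2/3, B = 0 ↦ 1
A = 2/3, B = 1/3 ↦ 1
A = 2/3, B = 2/3 ↦ 1
A = 2/3, B = 1 ↦ 1
A = 1, B = 0 ↦ 1
A = 1, B = 1/3 ↦ 1
A = 1, B = 2/3 ↦ 1
A = 1, B = 1 ↦ 1
Every assignment gives a value ≥ 1.

Yes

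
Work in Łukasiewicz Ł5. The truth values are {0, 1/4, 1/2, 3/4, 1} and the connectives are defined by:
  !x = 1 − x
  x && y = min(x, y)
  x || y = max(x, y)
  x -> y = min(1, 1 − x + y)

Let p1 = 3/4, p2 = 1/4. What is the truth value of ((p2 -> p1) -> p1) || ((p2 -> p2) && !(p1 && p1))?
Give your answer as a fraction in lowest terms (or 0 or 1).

3/4

p2 -> p1 = 1/4 -> 3/4 = 1
(p2 -> p1) -> p1 = 1 -> 3/4 = 3/4
p2 -> p2 = 1/4 -> 1/4 = 1
p1 && p1 = 3/4 && 3/4 = 3/4
!(p1 && p1) = !3/4 = 1/4
(p2 -> p2) && !(p1 && p1) = 1 && 1/4 = 1/4
((p2 -> p1) -> p1) || ((p2 -> p2) && !(p1 && p1)) = 3/4 || 1/4 = 3/4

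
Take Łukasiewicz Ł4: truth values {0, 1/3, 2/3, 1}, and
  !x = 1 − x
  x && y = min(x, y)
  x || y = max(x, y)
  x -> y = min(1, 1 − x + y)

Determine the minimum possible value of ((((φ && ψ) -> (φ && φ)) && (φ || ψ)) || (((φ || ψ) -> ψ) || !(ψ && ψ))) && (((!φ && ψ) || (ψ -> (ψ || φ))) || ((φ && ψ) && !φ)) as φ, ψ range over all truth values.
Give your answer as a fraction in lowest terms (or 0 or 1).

Take φ = 2/3, ψ = 1/3:
φ && ψ = 2/3 && 1/3 = 1/3
φ && φ = 2/3 && 2/3 = 2/3
(φ && ψ) -> (φ && φ) = 1/3 -> 2/3 = 1
φ || ψ = 2/3 || 1/3 = 2/3
((φ && ψ) -> (φ && φ)) && (φ || ψ) = 1 && 2/3 = 2/3
φ || ψ = 2/3 || 1/3 = 2/3
(φ || ψ) -> ψ = 2/3 -> 1/3 = 2/3
ψ && ψ = 1/3 && 1/3 = 1/3
!(ψ && ψ) = !1/3 = 2/3
((φ || ψ) -> ψ) || !(ψ && ψ) = 2/3 || 2/3 = 2/3
(((φ && ψ) -> (φ && φ)) && (φ || ψ)) || (((φ || ψ) -> ψ) || !(ψ && ψ)) = 2/3 || 2/3 = 2/3
!φ = !2/3 = 1/3
!φ && ψ = 1/3 && 1/3 = 1/3
ψ || φ = 1/3 || 2/3 = 2/3
ψ -> (ψ || φ) = 1/3 -> 2/3 = 1
(!φ && ψ) || (ψ -> (ψ || φ)) = 1/3 || 1 = 1
φ && ψ = 2/3 && 1/3 = 1/3
!φ = !2/3 = 1/3
(φ && ψ) && !φ = 1/3 && 1/3 = 1/3
((!φ && ψ) || (ψ -> (ψ || φ))) || ((φ && ψ) && !φ) = 1 || 1/3 = 1
((((φ && ψ) -> (φ && φ)) && (φ || ψ)) || (((φ || ψ) -> ψ) || !(ψ && ψ))) && (((!φ && ψ) || (ψ -> (ψ || φ))) || ((φ && ψ) && !φ)) = 2/3 && 1 = 2/3
No assignment yields a value below 2/3, so this is the minimum.

2/3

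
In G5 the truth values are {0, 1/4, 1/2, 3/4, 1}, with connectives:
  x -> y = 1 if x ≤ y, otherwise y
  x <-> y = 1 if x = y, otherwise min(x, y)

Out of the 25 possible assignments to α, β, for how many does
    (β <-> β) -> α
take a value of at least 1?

value 1: 5 assignments (counts)
value 3/4: 5 assignments
value 1/2: 5 assignments
value 1/4: 5 assignments
value 0: 5 assignments
So 5 of the 25 assignments meet the threshold.

5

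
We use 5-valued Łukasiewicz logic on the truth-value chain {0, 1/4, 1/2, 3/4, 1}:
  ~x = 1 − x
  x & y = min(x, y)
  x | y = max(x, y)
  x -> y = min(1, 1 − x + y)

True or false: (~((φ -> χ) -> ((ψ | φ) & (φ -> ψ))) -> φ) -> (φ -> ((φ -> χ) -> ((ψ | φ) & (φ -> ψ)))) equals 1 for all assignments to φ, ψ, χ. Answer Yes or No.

Counterexample: take φ = 3/4, ψ = 0, χ = 1/2.
φ -> χ = 3/4 -> 1/2 = 3/4
ψ | φ = 0 | 3/4 = 3/4
φ -> ψ = 3/4 -> 0 = 1/4
(ψ | φ) & (φ -> ψ) = 3/4 & 1/4 = 1/4
(φ -> χ) -> ((ψ | φ) & (φ -> ψ)) = 3/4 -> 1/4 = 1/2
~((φ -> χ) -> ((ψ | φ) & (φ -> ψ))) = ~1/2 = 1/2
~((φ -> χ) -> ((ψ | φ) & (φ -> ψ))) -> φ = 1/2 -> 3/4 = 1
φ -> χ = 3/4 -> 1/2 = 3/4
ψ | φ = 0 | 3/4 = 3/4
φ -> ψ = 3/4 -> 0 = 1/4
(ψ | φ) & (φ -> ψ) = 3/4 & 1/4 = 1/4
(φ -> χ) -> ((ψ | φ) & (φ -> ψ)) = 3/4 -> 1/4 = 1/2
φ -> ((φ -> χ) -> ((ψ | φ) & (φ -> ψ))) = 3/4 -> 1/2 = 3/4
(~((φ -> χ) -> ((ψ | φ) & (φ -> ψ))) -> φ) -> (φ -> ((φ -> χ) -> ((ψ | φ) & (φ -> ψ)))) = 1 -> 3/4 = 3/4
This gives 3/4 ≠ 1.

No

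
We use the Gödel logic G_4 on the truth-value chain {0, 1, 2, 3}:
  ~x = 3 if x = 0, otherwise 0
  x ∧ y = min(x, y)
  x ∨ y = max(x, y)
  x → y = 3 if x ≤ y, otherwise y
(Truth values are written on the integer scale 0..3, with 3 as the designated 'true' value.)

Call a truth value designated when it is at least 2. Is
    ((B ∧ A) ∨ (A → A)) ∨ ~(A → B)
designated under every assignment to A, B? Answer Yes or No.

A = 0, B = 0 ↦ 3
A = 0, B = 1 ↦ 3
A = 0, B = 2 ↦ 3
A = 0, B = 3 ↦ 3
A = 1, B = 0 ↦ 3
A = 1, B = 1 ↦ 3
A = 1, B = 2 ↦ 3
A = 1, B = 3 ↦ 3
A = 2, B = 0 ↦ 3
A = 2, B = 1 ↦ 3
A = 2, B = 2 ↦ 3
A = 2, B = 3 ↦ 3
A = 3, B = 0 ↦ 3
A = 3, B = 1 ↦ 3
A = 3, B = 2 ↦ 3
A = 3, B = 3 ↦ 3
Every assignment gives a value ≥ 2.

Yes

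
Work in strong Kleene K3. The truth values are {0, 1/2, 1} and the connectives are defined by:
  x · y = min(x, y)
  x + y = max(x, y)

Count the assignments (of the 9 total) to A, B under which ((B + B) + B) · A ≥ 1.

A = 0, B = 0 ↦ 0  <
A = 0, B = 1/2 ↦ 0  <
A = 0, B = 1 ↦ 0  <
A = 1/2, B = 0 ↦ 0  <
A = 1/2, B = 1/2 ↦ 1/2  <
A = 1/2, B = 1 ↦ 1/2  <
A = 1, B = 0 ↦ 0  <
A = 1, B = 1/2 ↦ 1/2  <
A = 1, B = 1 ↦ 1  ≥
So 1 of the 9 assignments meets the threshold.

1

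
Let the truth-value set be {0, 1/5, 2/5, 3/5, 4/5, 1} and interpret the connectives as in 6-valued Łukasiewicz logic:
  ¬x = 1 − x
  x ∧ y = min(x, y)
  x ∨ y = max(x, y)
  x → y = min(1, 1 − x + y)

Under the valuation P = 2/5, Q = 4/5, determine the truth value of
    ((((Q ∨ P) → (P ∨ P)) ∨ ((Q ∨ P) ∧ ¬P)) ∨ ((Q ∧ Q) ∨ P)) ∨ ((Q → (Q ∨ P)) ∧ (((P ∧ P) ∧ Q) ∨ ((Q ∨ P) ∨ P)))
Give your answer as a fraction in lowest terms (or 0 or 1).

Q ∨ P = 4/5 ∨ 2/5 = 4/5
P ∨ P = 2/5 ∨ 2/5 = 2/5
(Q ∨ P) → (P ∨ P) = 4/5 → 2/5 = 3/5
Q ∨ P = 4/5 ∨ 2/5 = 4/5
¬P = ¬2/5 = 3/5
(Q ∨ P) ∧ ¬P = 4/5 ∧ 3/5 = 3/5
((Q ∨ P) → (P ∨ P)) ∨ ((Q ∨ P) ∧ ¬P) = 3/5 ∨ 3/5 = 3/5
Q ∧ Q = 4/5 ∧ 4/5 = 4/5
(Q ∧ Q) ∨ P = 4/5 ∨ 2/5 = 4/5
(((Q ∨ P) → (P ∨ P)) ∨ ((Q ∨ P) ∧ ¬P)) ∨ ((Q ∧ Q) ∨ P) = 3/5 ∨ 4/5 = 4/5
Q ∨ P = 4/5 ∨ 2/5 = 4/5
Q → (Q ∨ P) = 4/5 → 4/5 = 1
P ∧ P = 2/5 ∧ 2/5 = 2/5
(P ∧ P) ∧ Q = 2/5 ∧ 4/5 = 2/5
Q ∨ P = 4/5 ∨ 2/5 = 4/5
(Q ∨ P) ∨ P = 4/5 ∨ 2/5 = 4/5
((P ∧ P) ∧ Q) ∨ ((Q ∨ P) ∨ P) = 2/5 ∨ 4/5 = 4/5
(Q → (Q ∨ P)) ∧ (((P ∧ P) ∧ Q) ∨ ((Q ∨ P) ∨ P)) = 1 ∧ 4/5 = 4/5
((((Q ∨ P) → (P ∨ P)) ∨ ((Q ∨ P) ∧ ¬P)) ∨ ((Q ∧ Q) ∨ P)) ∨ ((Q → (Q ∨ P)) ∧ (((P ∧ P) ∧ Q) ∨ ((Q ∨ P) ∨ P))) = 4/5 ∨ 4/5 = 4/5

4/5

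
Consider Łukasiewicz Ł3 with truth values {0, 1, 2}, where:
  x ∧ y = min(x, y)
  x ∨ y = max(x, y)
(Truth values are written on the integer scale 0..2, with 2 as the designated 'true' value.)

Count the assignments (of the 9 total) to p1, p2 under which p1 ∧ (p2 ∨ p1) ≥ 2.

p1 = 0, p2 = 0 ↦ 0  <
p1 = 0, p2 = 1 ↦ 0  <
p1 = 0, p2 = 2 ↦ 0  <
p1 = 1, p2 = 0 ↦ 1  <
p1 = 1, p2 = 1 ↦ 1  <
p1 = 1, p2 = 2 ↦ 1  <
p1 = 2, p2 = 0 ↦ 2  ≥
p1 = 2, p2 = 1 ↦ 2  ≥
p1 = 2, p2 = 2 ↦ 2  ≥
So 3 of the 9 assignments meet the threshold.

3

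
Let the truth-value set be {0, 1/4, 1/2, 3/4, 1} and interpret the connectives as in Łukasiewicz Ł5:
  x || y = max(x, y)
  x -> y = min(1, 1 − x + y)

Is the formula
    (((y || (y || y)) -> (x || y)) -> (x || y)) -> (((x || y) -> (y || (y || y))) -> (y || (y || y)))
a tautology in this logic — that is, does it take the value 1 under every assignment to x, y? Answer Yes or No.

Yes

At x = 1/2, y = 1, for instance:
y || y = 1 || 1 = 1
y || (y || y) = 1 || 1 = 1
x || y = 1/2 || 1 = 1
(y || (y || y)) -> (x || y) = 1 -> 1 = 1
((y || (y || y)) -> (x || y)) -> (x || y) = 1 -> 1 = 1
(x || y) -> (y || (y || y)) = 1 -> 1 = 1
((x || y) -> (y || (y || y))) -> (y || (y || y)) = 1 -> 1 = 1
(((y || (y || y)) -> (x || y)) -> (x || y)) -> (((x || y) -> (y || (y || y))) -> (y || (y || y))) = 1 -> 1 = 1
and checking the remaining 24 assignments likewise gives ≥ 1 in every case.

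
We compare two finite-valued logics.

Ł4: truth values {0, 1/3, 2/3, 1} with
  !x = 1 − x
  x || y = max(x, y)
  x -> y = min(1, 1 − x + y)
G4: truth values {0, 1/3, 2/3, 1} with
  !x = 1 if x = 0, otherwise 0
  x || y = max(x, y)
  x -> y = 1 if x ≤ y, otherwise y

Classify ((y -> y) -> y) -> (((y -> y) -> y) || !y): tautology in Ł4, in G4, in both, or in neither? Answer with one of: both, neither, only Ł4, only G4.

both

In Ł4: every assignment gives 1 — tautology.
In G4: every assignment gives 1 — tautology.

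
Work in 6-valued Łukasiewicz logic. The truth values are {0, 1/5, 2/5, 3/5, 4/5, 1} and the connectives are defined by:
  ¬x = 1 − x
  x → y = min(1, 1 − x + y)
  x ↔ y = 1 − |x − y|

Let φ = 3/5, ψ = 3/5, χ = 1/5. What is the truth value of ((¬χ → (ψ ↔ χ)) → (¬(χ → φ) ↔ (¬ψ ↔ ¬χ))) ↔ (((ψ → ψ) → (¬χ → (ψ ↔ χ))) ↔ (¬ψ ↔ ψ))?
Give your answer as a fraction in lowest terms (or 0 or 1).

3/5

¬χ = ¬1/5 = 4/5
ψ ↔ χ = 3/5 ↔ 1/5 = 3/5
¬χ → (ψ ↔ χ) = 4/5 → 3/5 = 4/5
χ → φ = 1/5 → 3/5 = 1
¬(χ → φ) = ¬1 = 0
¬ψ = ¬3/5 = 2/5
¬χ = ¬1/5 = 4/5
¬ψ ↔ ¬χ = 2/5 ↔ 4/5 = 3/5
¬(χ → φ) ↔ (¬ψ ↔ ¬χ) = 0 ↔ 3/5 = 2/5
(¬χ → (ψ ↔ χ)) → (¬(χ → φ) ↔ (¬ψ ↔ ¬χ)) = 4/5 → 2/5 = 3/5
ψ → ψ = 3/5 → 3/5 = 1
¬χ = ¬1/5 = 4/5
ψ ↔ χ = 3/5 ↔ 1/5 = 3/5
¬χ → (ψ ↔ χ) = 4/5 → 3/5 = 4/5
(ψ → ψ) → (¬χ → (ψ ↔ χ)) = 1 → 4/5 = 4/5
¬ψ = ¬3/5 = 2/5
¬ψ ↔ ψ = 2/5 ↔ 3/5 = 4/5
((ψ → ψ) → (¬χ → (ψ ↔ χ))) ↔ (¬ψ ↔ ψ) = 4/5 ↔ 4/5 = 1
((¬χ → (ψ ↔ χ)) → (¬(χ → φ) ↔ (¬ψ ↔ ¬χ))) ↔ (((ψ → ψ) → (¬χ → (ψ ↔ χ))) ↔ (¬ψ ↔ ψ)) = 3/5 ↔ 1 = 3/5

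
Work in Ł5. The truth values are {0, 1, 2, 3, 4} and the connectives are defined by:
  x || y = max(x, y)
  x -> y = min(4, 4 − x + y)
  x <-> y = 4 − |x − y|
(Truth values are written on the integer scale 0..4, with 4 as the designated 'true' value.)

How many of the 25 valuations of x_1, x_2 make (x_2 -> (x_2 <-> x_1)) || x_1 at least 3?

value 4: 19 assignments (counts)
value 3: 2 assignments (counts)
value 2: 2 assignments
value 1: 1 assignment
value 0: 1 assignment
So 21 of the 25 assignments meet the threshold.

21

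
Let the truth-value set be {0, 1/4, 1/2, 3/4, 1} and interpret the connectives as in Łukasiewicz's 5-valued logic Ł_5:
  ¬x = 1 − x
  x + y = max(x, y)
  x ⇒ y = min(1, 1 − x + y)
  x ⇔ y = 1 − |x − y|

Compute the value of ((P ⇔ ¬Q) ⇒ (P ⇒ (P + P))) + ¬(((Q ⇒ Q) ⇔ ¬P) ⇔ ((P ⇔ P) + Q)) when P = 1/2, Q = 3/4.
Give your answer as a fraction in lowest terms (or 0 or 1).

¬Q = ¬3/4 = 1/4
P ⇔ ¬Q = 1/2 ⇔ 1/4 = 3/4
P + P = 1/2 + 1/2 = 1/2
P ⇒ (P + P) = 1/2 ⇒ 1/2 = 1
(P ⇔ ¬Q) ⇒ (P ⇒ (P + P)) = 3/4 ⇒ 1 = 1
Q ⇒ Q = 3/4 ⇒ 3/4 = 1
¬P = ¬1/2 = 1/2
(Q ⇒ Q) ⇔ ¬P = 1 ⇔ 1/2 = 1/2
P ⇔ P = 1/2 ⇔ 1/2 = 1
(P ⇔ P) + Q = 1 + 3/4 = 1
((Q ⇒ Q) ⇔ ¬P) ⇔ ((P ⇔ P) + Q) = 1/2 ⇔ 1 = 1/2
¬(((Q ⇒ Q) ⇔ ¬P) ⇔ ((P ⇔ P) + Q)) = ¬1/2 = 1/2
((P ⇔ ¬Q) ⇒ (P ⇒ (P + P))) + ¬(((Q ⇒ Q) ⇔ ¬P) ⇔ ((P ⇔ P) + Q)) = 1 + 1/2 = 1

1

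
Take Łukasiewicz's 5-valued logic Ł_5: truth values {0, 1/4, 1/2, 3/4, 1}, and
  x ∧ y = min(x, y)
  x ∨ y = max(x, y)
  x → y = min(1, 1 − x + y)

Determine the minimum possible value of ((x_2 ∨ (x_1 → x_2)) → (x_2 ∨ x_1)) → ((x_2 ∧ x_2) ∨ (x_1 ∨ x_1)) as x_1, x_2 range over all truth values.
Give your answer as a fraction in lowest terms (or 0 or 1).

Take x_1 = 1/2, x_2 = 0:
x_1 → x_2 = 1/2 → 0 = 1/2
x_2 ∨ (x_1 → x_2) = 0 ∨ 1/2 = 1/2
x_2 ∨ x_1 = 0 ∨ 1/2 = 1/2
(x_2 ∨ (x_1 → x_2)) → (x_2 ∨ x_1) = 1/2 → 1/2 = 1
x_2 ∧ x_2 = 0 ∧ 0 = 0
x_1 ∨ x_1 = 1/2 ∨ 1/2 = 1/2
(x_2 ∧ x_2) ∨ (x_1 ∨ x_1) = 0 ∨ 1/2 = 1/2
((x_2 ∨ (x_1 → x_2)) → (x_2 ∨ x_1)) → ((x_2 ∧ x_2) ∨ (x_1 ∨ x_1)) = 1 → 1/2 = 1/2
No assignment yields a value below 1/2, so this is the minimum.

1/2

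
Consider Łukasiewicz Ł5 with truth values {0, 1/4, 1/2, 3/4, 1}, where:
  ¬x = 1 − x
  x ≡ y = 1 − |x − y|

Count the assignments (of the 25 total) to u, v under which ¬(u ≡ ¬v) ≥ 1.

2

value 1: 2 assignments (counts)
value 3/4: 4 assignments
value 1/2: 6 assignments
value 1/4: 8 assignments
value 0: 5 assignments
So 2 of the 25 assignments meet the threshold.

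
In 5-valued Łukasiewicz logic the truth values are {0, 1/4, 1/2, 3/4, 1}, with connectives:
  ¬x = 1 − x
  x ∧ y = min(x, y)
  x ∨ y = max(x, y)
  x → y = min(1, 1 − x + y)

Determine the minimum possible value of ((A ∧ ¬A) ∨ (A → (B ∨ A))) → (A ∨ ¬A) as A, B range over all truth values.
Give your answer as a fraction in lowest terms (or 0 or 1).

1/2

Take A = 1/2, B = 0:
¬A = ¬1/2 = 1/2
A ∧ ¬A = 1/2 ∧ 1/2 = 1/2
B ∨ A = 0 ∨ 1/2 = 1/2
A → (B ∨ A) = 1/2 → 1/2 = 1
(A ∧ ¬A) ∨ (A → (B ∨ A)) = 1/2 ∨ 1 = 1
¬A = ¬1/2 = 1/2
A ∨ ¬A = 1/2 ∨ 1/2 = 1/2
((A ∧ ¬A) ∨ (A → (B ∨ A))) → (A ∨ ¬A) = 1 → 1/2 = 1/2
No assignment yields a value below 1/2, so this is the minimum.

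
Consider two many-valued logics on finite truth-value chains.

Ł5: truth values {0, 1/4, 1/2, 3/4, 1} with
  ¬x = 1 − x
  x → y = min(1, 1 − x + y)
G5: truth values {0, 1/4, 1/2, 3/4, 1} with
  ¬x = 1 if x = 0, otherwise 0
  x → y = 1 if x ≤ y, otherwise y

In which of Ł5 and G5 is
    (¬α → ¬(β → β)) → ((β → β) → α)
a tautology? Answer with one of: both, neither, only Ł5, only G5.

In Ł5: every assignment gives 1 — tautology.
In G5: at α = 1/4, β = 0 the value is 1/4 — not a tautology.

only Ł5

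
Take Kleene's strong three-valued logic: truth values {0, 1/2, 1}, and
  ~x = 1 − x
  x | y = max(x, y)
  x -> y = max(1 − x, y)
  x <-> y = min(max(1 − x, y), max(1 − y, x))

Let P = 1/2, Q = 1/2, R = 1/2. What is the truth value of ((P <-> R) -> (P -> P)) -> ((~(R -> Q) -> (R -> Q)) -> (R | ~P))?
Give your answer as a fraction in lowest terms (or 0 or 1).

1/2

P <-> R = 1/2 <-> 1/2 = 1/2
P -> P = 1/2 -> 1/2 = 1/2
(P <-> R) -> (P -> P) = 1/2 -> 1/2 = 1/2
R -> Q = 1/2 -> 1/2 = 1/2
~(R -> Q) = ~1/2 = 1/2
R -> Q = 1/2 -> 1/2 = 1/2
~(R -> Q) -> (R -> Q) = 1/2 -> 1/2 = 1/2
~P = ~1/2 = 1/2
R | ~P = 1/2 | 1/2 = 1/2
(~(R -> Q) -> (R -> Q)) -> (R | ~P) = 1/2 -> 1/2 = 1/2
((P <-> R) -> (P -> P)) -> ((~(R -> Q) -> (R -> Q)) -> (R | ~P)) = 1/2 -> 1/2 = 1/2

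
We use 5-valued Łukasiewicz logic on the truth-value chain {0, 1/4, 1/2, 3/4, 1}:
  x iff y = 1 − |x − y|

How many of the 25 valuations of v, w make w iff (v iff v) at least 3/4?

10

value 1: 5 assignments (counts)
value 3/4: 5 assignments (counts)
value 1/2: 5 assignments
value 1/4: 5 assignments
value 0: 5 assignments
So 10 of the 25 assignments meet the threshold.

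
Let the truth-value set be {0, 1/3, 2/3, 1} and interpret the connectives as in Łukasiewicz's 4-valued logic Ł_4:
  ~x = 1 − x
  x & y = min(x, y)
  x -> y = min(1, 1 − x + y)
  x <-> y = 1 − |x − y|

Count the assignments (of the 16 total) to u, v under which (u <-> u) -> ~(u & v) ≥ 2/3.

12

u = 0, v = 0 ↦ 1  ≥
u = 0, v = 1/3 ↦ 1  ≥
u = 0, v = 2/3 ↦ 1  ≥
u = 0, v = 1 ↦ 1  ≥
u = 1/3, v = 0 ↦ 1  ≥
u = 1/3, v = 1/3 ↦ 2/3  ≥
u = 1/3, v = 2/3 ↦ 2/3  ≥
u = 1/3, v = 1 ↦ 2/3  ≥
u = 2/3, v = 0 ↦ 1  ≥
u = 2/3, v = 1/3 ↦ 2/3  ≥
u = 2/3, v = 2/3 ↦ 1/3  <
u = 2/3, v = 1 ↦ 1/3  <
u = 1, v = 0 ↦ 1  ≥
u = 1, v = 1/3 ↦ 2/3  ≥
u = 1, v = 2/3 ↦ 1/3  <
u = 1, v = 1 ↦ 0  <
So 12 of the 16 assignments meet the threshold.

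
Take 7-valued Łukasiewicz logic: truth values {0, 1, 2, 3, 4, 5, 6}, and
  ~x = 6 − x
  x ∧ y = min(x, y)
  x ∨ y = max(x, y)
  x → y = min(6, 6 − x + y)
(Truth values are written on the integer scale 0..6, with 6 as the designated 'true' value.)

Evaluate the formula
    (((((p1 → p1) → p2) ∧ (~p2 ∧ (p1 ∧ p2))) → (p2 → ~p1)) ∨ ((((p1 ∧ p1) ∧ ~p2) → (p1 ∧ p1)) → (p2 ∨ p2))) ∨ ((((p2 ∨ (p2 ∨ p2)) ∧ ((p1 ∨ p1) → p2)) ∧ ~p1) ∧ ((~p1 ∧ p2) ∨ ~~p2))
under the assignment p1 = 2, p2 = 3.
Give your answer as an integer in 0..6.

6

p1 → p1 = 2 → 2 = 6
(p1 → p1) → p2 = 6 → 3 = 3
~p2 = ~3 = 3
p1 ∧ p2 = 2 ∧ 3 = 2
~p2 ∧ (p1 ∧ p2) = 3 ∧ 2 = 2
((p1 → p1) → p2) ∧ (~p2 ∧ (p1 ∧ p2)) = 3 ∧ 2 = 2
~p1 = ~2 = 4
p2 → ~p1 = 3 → 4 = 6
(((p1 → p1) → p2) ∧ (~p2 ∧ (p1 ∧ p2))) → (p2 → ~p1) = 2 → 6 = 6
p1 ∧ p1 = 2 ∧ 2 = 2
~p2 = ~3 = 3
(p1 ∧ p1) ∧ ~p2 = 2 ∧ 3 = 2
p1 ∧ p1 = 2 ∧ 2 = 2
((p1 ∧ p1) ∧ ~p2) → (p1 ∧ p1) = 2 → 2 = 6
p2 ∨ p2 = 3 ∨ 3 = 3
(((p1 ∧ p1) ∧ ~p2) → (p1 ∧ p1)) → (p2 ∨ p2) = 6 → 3 = 3
((((p1 → p1) → p2) ∧ (~p2 ∧ (p1 ∧ p2))) → (p2 → ~p1)) ∨ ((((p1 ∧ p1) ∧ ~p2) → (p1 ∧ p1)) → (p2 ∨ p2)) = 6 ∨ 3 = 6
p2 ∨ p2 = 3 ∨ 3 = 3
p2 ∨ (p2 ∨ p2) = 3 ∨ 3 = 3
p1 ∨ p1 = 2 ∨ 2 = 2
(p1 ∨ p1) → p2 = 2 → 3 = 6
(p2 ∨ (p2 ∨ p2)) ∧ ((p1 ∨ p1) → p2) = 3 ∧ 6 = 3
~p1 = ~2 = 4
((p2 ∨ (p2 ∨ p2)) ∧ ((p1 ∨ p1) → p2)) ∧ ~p1 = 3 ∧ 4 = 3
~p1 = ~2 = 4
~p1 ∧ p2 = 4 ∧ 3 = 3
~p2 = ~3 = 3
~~p2 = ~3 = 3
(~p1 ∧ p2) ∨ ~~p2 = 3 ∨ 3 = 3
(((p2 ∨ (p2 ∨ p2)) ∧ ((p1 ∨ p1) → p2)) ∧ ~p1) ∧ ((~p1 ∧ p2) ∨ ~~p2) = 3 ∧ 3 = 3
(((((p1 → p1) → p2) ∧ (~p2 ∧ (p1 ∧ p2))) → (p2 → ~p1)) ∨ ((((p1 ∧ p1) ∧ ~p2) → (p1 ∧ p1)) → (p2 ∨ p2))) ∨ ((((p2 ∨ (p2 ∨ p2)) ∧ ((p1 ∨ p1) → p2)) ∧ ~p1) ∧ ((~p1 ∧ p2) ∨ ~~p2)) = 6 ∨ 3 = 6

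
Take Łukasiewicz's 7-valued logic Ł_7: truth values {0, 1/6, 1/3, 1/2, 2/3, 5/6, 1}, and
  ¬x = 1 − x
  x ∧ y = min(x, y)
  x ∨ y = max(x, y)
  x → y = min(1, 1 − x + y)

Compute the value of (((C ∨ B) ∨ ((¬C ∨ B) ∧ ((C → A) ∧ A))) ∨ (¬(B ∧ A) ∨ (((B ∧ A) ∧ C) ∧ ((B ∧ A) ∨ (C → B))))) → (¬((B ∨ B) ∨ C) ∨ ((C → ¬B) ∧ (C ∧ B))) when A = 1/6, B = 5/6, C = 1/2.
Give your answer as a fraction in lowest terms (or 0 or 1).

C ∨ B = 1/2 ∨ 5/6 = 5/6
¬C = ¬1/2 = 1/2
¬C ∨ B = 1/2 ∨ 5/6 = 5/6
C → A = 1/2 → 1/6 = 2/3
(C → A) ∧ A = 2/3 ∧ 1/6 = 1/6
(¬C ∨ B) ∧ ((C → A) ∧ A) = 5/6 ∧ 1/6 = 1/6
(C ∨ B) ∨ ((¬C ∨ B) ∧ ((C → A) ∧ A)) = 5/6 ∨ 1/6 = 5/6
B ∧ A = 5/6 ∧ 1/6 = 1/6
¬(B ∧ A) = ¬1/6 = 5/6
B ∧ A = 5/6 ∧ 1/6 = 1/6
(B ∧ A) ∧ C = 1/6 ∧ 1/2 = 1/6
B ∧ A = 5/6 ∧ 1/6 = 1/6
C → B = 1/2 → 5/6 = 1
(B ∧ A) ∨ (C → B) = 1/6 ∨ 1 = 1
((B ∧ A) ∧ C) ∧ ((B ∧ A) ∨ (C → B)) = 1/6 ∧ 1 = 1/6
¬(B ∧ A) ∨ (((B ∧ A) ∧ C) ∧ ((B ∧ A) ∨ (C → B))) = 5/6 ∨ 1/6 = 5/6
((C ∨ B) ∨ ((¬C ∨ B) ∧ ((C → A) ∧ A))) ∨ (¬(B ∧ A) ∨ (((B ∧ A) ∧ C) ∧ ((B ∧ A) ∨ (C → B)))) = 5/6 ∨ 5/6 = 5/6
B ∨ B = 5/6 ∨ 5/6 = 5/6
(B ∨ B) ∨ C = 5/6 ∨ 1/2 = 5/6
¬((B ∨ B) ∨ C) = ¬5/6 = 1/6
¬B = ¬5/6 = 1/6
C → ¬B = 1/2 → 1/6 = 2/3
C ∧ B = 1/2 ∧ 5/6 = 1/2
(C → ¬B) ∧ (C ∧ B) = 2/3 ∧ 1/2 = 1/2
¬((B ∨ B) ∨ C) ∨ ((C → ¬B) ∧ (C ∧ B)) = 1/6 ∨ 1/2 = 1/2
(((C ∨ B) ∨ ((¬C ∨ B) ∧ ((C → A) ∧ A))) ∨ (¬(B ∧ A) ∨ (((B ∧ A) ∧ C) ∧ ((B ∧ A) ∨ (C → B))))) → (¬((B ∨ B) ∨ C) ∨ ((C → ¬B) ∧ (C ∧ B))) = 5/6 → 1/2 = 2/3

2/3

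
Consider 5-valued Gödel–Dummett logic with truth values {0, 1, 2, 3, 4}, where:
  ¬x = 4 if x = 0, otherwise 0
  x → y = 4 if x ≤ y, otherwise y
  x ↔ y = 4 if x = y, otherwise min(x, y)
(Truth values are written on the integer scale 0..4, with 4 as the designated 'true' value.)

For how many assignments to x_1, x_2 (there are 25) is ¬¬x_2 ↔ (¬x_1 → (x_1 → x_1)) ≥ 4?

20

value 4: 20 assignments (counts)
value 0: 5 assignments
So 20 of the 25 assignments meet the threshold.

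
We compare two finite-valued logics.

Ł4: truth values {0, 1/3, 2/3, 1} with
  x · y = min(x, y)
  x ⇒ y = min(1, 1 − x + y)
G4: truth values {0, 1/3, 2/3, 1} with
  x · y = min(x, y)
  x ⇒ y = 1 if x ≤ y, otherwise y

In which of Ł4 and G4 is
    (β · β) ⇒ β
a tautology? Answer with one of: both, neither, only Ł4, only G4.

In Ł4: every assignment gives 1 — tautology.
In G4: every assignment gives 1 — tautology.

both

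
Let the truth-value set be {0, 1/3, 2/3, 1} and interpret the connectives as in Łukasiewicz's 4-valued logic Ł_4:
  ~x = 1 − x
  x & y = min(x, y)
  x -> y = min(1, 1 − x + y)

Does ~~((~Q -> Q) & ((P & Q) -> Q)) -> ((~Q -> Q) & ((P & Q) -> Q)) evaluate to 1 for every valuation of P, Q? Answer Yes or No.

Yes

P = 0, Q = 0 ↦ 1
P = 0, Q = 1/3 ↦ 1
P = 0, Q = 2/3 ↦ 1
P = 0, Q = 1 ↦ 1
P = 1/3, Q = 0 ↦ 1
P = 1/3, Q = 1/3 ↦ 1
P = 1/3, Q = 2/3 ↦ 1
P = 1/3, Q = 1 ↦ 1
P = 2/3, Q = 0 ↦ 1
P = 2/3, Q = 1/3 ↦ 1
P = 2/3, Q = 2/3 ↦ 1
P = 2/3, Q = 1 ↦ 1
P = 1, Q = 0 ↦ 1
P = 1, Q = 1/3 ↦ 1
P = 1, Q = 2/3 ↦ 1
P = 1, Q = 1 ↦ 1
Every assignment gives a value ≥ 1.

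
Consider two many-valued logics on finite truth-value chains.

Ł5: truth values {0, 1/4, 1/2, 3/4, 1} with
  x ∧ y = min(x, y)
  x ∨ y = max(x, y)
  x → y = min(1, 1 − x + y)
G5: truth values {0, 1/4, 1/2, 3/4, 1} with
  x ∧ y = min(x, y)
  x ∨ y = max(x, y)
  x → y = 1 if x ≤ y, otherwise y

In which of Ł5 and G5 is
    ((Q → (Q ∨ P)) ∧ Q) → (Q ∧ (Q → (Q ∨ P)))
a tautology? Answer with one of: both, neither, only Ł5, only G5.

In Ł5: every assignment gives 1 — tautology.
In G5: every assignment gives 1 — tautology.

both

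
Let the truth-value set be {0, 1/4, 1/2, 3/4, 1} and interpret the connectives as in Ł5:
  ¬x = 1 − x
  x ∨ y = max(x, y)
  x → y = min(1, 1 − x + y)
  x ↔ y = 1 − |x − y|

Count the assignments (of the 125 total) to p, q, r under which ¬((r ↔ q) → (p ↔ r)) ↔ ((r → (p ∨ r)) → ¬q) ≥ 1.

value 1: 35 assignments (counts)
value 3/4: 27 assignments
value 1/2: 26 assignments
value 1/4: 17 assignments
value 0: 20 assignments
So 35 of the 125 assignments meet the threshold.

35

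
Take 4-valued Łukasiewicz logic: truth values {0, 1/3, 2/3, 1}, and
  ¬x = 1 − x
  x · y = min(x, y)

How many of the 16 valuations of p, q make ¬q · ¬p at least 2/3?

p = 0, q = 0 ↦ 1  ≥
p = 0, q = 1/3 ↦ 2/3  ≥
p = 0, q = 2/3 ↦ 1/3  <
p = 0, q = 1 ↦ 0  <
p = 1/3, q = 0 ↦ 2/3  ≥
p = 1/3, q = 1/3 ↦ 2/3  ≥
p = 1/3, q = 2/3 ↦ 1/3  <
p = 1/3, q = 1 ↦ 0  <
p = 2/3, q = 0 ↦ 1/3  <
p = 2/3, q = 1/3 ↦ 1/3  <
p = 2/3, q = 2/3 ↦ 1/3  <
p = 2/3, q = 1 ↦ 0  <
p = 1, q = 0 ↦ 0  <
p = 1, q = 1/3 ↦ 0  <
p = 1, q = 2/3 ↦ 0  <
p = 1, q = 1 ↦ 0  <
So 4 of the 16 assignments meet the threshold.

4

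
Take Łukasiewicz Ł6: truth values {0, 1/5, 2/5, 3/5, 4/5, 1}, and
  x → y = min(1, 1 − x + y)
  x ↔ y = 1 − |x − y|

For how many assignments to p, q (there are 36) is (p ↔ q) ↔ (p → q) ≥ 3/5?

30

value 1: 21 assignments (counts)
value 4/5: 5 assignments (counts)
value 3/5: 4 assignments (counts)
value 2/5: 3 assignments
value 1/5: 2 assignments
value 0: 1 assignment
So 30 of the 36 assignments meet the threshold.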